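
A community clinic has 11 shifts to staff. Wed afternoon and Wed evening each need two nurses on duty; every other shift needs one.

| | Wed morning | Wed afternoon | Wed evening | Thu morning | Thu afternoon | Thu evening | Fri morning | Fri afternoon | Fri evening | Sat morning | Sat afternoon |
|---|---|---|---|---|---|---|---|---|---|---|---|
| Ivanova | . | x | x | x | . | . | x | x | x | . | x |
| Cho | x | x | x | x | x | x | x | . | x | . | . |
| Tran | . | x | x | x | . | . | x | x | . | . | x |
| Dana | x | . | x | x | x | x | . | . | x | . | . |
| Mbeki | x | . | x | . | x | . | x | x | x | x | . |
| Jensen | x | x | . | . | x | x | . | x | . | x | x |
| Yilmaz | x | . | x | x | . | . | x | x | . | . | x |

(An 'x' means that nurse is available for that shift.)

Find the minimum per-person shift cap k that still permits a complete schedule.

With 7 nurses and 13 worker-slots to fill, someone must work at least ⌈13/7⌉ = 2 shifts, so k ≥ 2.
k = 2 works: Wed morning→Dana, Wed afternoon→Tran+Jensen, Wed evening→Dana+Yilmaz, Thu morning→Tran, Thu afternoon→Cho, Thu evening→Cho, Fri morning→Mbeki, Fri afternoon→Jensen, Fri evening→Ivanova, Sat morning→Mbeki, Sat afternoon→Ivanova.
Loads: Ivanova 2, Cho 2, Tran 2, Dana 2, Mbeki 2, Jensen 2, Yilmaz 1 — all ≤ 2.

2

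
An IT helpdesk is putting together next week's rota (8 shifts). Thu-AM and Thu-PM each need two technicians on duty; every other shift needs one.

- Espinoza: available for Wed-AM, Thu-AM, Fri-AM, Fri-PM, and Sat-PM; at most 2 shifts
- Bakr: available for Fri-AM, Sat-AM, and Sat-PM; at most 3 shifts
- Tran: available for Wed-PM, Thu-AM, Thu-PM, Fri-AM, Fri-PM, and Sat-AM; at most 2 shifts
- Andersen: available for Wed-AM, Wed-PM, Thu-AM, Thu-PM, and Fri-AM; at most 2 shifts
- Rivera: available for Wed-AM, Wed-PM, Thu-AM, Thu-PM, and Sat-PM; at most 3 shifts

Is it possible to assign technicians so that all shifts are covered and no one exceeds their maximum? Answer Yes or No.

Yes

One valid schedule: Wed-AM→Espinoza, Wed-PM→Tran, Thu-AM→Andersen+Rivera, Thu-PM→Tran+Andersen, Fri-AM→Bakr, Fri-PM→Espinoza, Sat-AM→Bakr, Sat-PM→Bakr.
Loads: Espinoza 2/2, Bakr 3/3, Tran 2/2, Andersen 2/2, Rivera 1/3 — all within limits.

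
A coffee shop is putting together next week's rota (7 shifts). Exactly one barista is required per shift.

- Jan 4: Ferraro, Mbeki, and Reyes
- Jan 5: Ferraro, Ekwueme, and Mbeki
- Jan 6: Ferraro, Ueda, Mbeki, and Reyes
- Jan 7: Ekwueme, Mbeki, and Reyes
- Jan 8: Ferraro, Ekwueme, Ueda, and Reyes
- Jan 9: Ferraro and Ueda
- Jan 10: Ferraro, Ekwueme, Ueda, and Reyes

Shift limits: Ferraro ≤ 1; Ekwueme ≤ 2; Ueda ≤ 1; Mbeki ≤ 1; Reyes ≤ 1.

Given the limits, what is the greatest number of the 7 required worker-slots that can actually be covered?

6

Total capacity across all baristas is 1+2+1+1+1 = 6, and 7 slots are needed, so at most 6 can be filled.
An assignment achieving 6: Jan 4→Mbeki, Jan 5→Ekwueme, Jan 6→Ueda, Jan 7→Ekwueme, Jan 8→Reyes, Jan 9→Ferraro.
Loads: Ferraro 1/1, Ekwueme 2/2, Ueda 1/1, Mbeki 1/1, Reyes 1/1.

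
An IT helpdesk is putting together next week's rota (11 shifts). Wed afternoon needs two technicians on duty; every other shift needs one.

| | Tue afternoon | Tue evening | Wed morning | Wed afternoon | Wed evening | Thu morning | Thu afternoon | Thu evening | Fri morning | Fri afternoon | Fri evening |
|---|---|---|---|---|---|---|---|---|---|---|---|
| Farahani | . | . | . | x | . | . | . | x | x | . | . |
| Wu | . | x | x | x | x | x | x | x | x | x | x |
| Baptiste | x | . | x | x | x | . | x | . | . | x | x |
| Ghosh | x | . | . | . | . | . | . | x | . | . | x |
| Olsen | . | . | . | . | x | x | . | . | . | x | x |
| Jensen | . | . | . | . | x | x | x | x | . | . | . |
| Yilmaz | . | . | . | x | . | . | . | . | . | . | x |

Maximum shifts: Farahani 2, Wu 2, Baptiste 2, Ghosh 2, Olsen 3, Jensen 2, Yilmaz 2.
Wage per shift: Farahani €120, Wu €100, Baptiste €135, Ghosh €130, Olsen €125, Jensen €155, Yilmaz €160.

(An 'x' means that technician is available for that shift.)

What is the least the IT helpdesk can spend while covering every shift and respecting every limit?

€1500

Tue evening can only be covered by Wu, so that assignment is forced.
Picking the cheapest available technician for each shift independently would cost €1250, but that ignores the shift limits.
An optimal schedule: Tue afternoon→Ghosh, Tue evening→Wu, Wed morning→Wu, Wed afternoon→Farahani+Baptiste, Wed evening→Olsen, Thu morning→Olsen, Thu afternoon→Baptiste, Thu evening→Jensen, Fri morning→Farahani, Fri afternoon→Olsen, Fri evening→Ghosh.
Total: 130 + 100 + 100 + 120 + 135 + 125 + 125 + 135 + 155 + 120 + 125 + 130 = €1500.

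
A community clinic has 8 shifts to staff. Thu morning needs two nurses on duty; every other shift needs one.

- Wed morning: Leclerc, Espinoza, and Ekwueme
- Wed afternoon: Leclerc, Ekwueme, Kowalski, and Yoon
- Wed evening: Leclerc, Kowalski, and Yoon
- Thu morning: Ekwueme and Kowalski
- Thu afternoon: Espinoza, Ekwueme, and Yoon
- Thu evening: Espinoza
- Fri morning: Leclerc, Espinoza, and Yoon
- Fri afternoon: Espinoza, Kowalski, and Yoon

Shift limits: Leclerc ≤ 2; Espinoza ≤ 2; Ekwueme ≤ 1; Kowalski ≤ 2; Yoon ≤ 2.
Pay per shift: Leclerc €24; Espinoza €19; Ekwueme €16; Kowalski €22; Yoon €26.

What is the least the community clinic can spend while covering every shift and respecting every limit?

Thu morning can only be covered by Ekwueme and Kowalski, so that assignment is forced.
Thu evening can only be covered by Espinoza, so that assignment is forced.
Picking the cheapest available nurse for each shift independently would cost €165, but that ignores the shift limits.
An optimal schedule: Wed morning→Leclerc, Wed afternoon→Yoon, Wed evening→Leclerc, Thu morning→Ekwueme+Kowalski, Thu afternoon→Espinoza, Thu evening→Espinoza, Fri morning→Yoon, Fri afternoon→Kowalski.
Total: 24 + 26 + 24 + 16 + 22 + 19 + 19 + 26 + 22 = €198.

€198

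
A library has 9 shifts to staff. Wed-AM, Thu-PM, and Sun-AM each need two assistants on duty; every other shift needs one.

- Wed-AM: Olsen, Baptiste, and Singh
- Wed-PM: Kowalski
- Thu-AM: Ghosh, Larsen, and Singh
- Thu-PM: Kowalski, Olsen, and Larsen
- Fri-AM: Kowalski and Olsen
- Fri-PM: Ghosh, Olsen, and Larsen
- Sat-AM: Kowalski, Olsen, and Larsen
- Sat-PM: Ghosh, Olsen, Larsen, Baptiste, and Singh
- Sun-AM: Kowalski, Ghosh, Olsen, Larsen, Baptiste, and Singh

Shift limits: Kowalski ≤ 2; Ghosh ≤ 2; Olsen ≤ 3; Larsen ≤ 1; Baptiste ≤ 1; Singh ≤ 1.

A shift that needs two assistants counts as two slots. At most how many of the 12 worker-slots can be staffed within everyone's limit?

10

Total capacity across all assistants is 2+2+3+1+1+1 = 10, and 12 slots are needed, so at most 10 can be filled.
An assignment achieving 10: Wed-AM→Olsen+Baptiste, Wed-PM→Kowalski, Thu-AM→Ghosh, Thu-PM→Olsen+Larsen, Fri-AM→Kowalski, Fri-PM→Ghosh, Sat-AM→Olsen, Sat-PM→Singh.
Loads: Kowalski 2/2, Ghosh 2/2, Olsen 3/3, Larsen 1/1, Baptiste 1/1, Singh 1/1.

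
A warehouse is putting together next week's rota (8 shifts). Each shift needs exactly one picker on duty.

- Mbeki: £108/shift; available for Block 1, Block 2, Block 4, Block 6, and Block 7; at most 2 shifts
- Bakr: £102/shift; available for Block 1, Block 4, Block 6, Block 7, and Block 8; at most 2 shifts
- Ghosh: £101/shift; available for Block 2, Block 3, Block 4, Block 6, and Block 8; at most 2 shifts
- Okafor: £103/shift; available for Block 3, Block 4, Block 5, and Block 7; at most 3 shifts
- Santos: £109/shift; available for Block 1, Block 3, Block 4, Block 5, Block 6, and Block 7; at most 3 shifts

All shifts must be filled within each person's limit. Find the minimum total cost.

Picking the cheapest available picker for each shift independently would cost £812, but that ignores the shift limits.
An optimal schedule: Block 1→Bakr, Block 2→Ghosh, Block 3→Okafor, Block 4→Mbeki, Block 5→Okafor, Block 6→Bakr, Block 7→Okafor, Block 8→Ghosh.
Total: 102 + 101 + 103 + 108 + 103 + 102 + 103 + 101 = £823.

£823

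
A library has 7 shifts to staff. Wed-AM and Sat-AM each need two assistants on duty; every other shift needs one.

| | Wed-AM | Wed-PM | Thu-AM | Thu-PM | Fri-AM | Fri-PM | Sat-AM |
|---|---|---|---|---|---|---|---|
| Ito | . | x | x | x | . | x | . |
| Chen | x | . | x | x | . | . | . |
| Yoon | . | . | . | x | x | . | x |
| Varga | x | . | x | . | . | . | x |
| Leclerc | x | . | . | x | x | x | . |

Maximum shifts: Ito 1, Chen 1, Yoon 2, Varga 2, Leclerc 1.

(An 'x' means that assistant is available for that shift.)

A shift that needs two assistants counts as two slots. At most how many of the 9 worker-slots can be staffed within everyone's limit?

Total capacity across all assistants is 1+1+2+2+1 = 7, and 9 slots are needed, so at most 7 can be filled.
An assignment achieving 7: Wed-AM→Chen+Varga, Wed-PM→Ito, Fri-AM→Yoon, Fri-PM→Leclerc, Sat-AM→Yoon+Varga.
Loads: Ito 1/1, Chen 1/1, Yoon 2/2, Varga 2/2, Leclerc 1/1.

7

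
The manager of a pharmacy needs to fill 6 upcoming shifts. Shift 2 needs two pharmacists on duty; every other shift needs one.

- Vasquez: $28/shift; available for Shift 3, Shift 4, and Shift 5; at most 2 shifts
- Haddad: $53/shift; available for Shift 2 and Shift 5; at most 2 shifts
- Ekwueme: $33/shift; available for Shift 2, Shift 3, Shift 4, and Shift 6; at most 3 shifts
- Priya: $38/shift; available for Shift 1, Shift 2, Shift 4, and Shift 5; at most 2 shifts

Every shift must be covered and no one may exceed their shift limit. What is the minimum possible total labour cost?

Shift 1 can only be covered by Priya, so that assignment is forced.
Shift 6 can only be covered by Ekwueme, so that assignment is forced.
Picking the cheapest available pharmacist for each shift independently would cost $226, but that ignores the shift limits.
An optimal schedule: Shift 1→Priya, Shift 2→Ekwueme+Priya, Shift 3→Vasquez, Shift 4→Ekwueme, Shift 5→Vasquez, Shift 6→Ekwueme.
Total: 38 + 33 + 38 + 28 + 33 + 28 + 33 = $231.

$231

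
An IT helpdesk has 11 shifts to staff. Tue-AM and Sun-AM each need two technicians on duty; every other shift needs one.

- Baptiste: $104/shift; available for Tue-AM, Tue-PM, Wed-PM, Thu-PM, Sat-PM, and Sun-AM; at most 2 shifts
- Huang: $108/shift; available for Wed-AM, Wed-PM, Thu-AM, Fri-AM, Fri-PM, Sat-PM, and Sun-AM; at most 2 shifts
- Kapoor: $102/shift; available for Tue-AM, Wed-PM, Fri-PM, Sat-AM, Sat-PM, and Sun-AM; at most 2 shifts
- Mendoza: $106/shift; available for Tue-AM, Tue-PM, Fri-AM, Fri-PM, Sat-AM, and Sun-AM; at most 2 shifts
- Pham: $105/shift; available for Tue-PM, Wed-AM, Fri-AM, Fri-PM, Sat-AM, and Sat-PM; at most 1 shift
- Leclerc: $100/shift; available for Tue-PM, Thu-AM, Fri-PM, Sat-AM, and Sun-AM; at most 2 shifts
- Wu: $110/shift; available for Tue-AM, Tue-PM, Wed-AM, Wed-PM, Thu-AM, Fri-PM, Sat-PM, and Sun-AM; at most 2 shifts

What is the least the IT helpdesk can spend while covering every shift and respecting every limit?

Thu-PM can only be covered by Baptiste, so that assignment is forced.
Picking the cheapest available technician for each shift independently would cost $1326, but that ignores the shift limits.
An optimal schedule: Tue-AM→Kapoor+Wu, Tue-PM→Mendoza, Wed-AM→Huang, Wed-PM→Baptiste, Thu-AM→Huang, Thu-PM→Baptiste, Fri-AM→Mendoza, Fri-PM→Leclerc, Sat-AM→Kapoor, Sat-PM→Pham, Sun-AM→Leclerc+Wu.
Total: 102 + 110 + 106 + 108 + 104 + 108 + 104 + 106 + 100 + 102 + 105 + 100 + 110 = $1365.

$1365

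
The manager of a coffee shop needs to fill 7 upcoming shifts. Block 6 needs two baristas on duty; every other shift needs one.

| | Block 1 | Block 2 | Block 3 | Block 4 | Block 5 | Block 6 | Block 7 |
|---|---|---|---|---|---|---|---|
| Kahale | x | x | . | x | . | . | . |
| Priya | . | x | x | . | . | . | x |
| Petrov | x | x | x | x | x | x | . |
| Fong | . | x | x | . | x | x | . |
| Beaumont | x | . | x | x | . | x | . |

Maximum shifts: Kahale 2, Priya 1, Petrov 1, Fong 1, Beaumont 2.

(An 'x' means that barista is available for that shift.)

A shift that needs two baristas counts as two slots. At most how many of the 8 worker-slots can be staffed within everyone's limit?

7

Total capacity across all baristas is 2+1+1+1+2 = 7, and 8 slots are needed, so at most 7 can be filled.
An assignment achieving 7: Block 1→Kahale, Block 3→Beaumont, Block 4→Kahale, Block 5→Petrov, Block 6→Fong+Beaumont, Block 7→Priya.
Loads: Kahale 2/2, Priya 1/1, Petrov 1/1, Fong 1/1, Beaumont 2/2.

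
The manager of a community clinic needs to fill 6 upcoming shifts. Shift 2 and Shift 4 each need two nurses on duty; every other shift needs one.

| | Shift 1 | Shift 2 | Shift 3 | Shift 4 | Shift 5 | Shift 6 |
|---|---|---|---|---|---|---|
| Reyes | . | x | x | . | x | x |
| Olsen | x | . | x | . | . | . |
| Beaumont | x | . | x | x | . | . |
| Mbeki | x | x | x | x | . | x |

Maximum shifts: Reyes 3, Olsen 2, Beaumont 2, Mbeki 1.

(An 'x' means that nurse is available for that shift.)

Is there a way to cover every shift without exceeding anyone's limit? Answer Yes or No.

Total capacity is 8 and 8 slots are needed, so capacity alone doesn't rule it out.
Shifts {Shift 2, Shift 4} need 4 worker-slots in total, but the nurses available for any of those shifts (Reyes, Beaumont, and Mbeki) can supply at most 3 among them. So no valid schedule exists.

No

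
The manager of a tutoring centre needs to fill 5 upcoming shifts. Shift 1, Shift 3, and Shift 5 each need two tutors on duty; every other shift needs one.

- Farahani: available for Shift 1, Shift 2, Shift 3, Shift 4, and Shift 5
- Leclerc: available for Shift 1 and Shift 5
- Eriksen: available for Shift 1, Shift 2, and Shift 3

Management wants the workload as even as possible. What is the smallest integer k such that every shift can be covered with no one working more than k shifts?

With 3 tutors and 8 worker-slots to fill, someone must work at least ⌈8/3⌉ = 3 shifts, so k ≥ 3.
k = 3 works: Shift 1→Leclerc+Eriksen, Shift 2→Eriksen, Shift 3→Farahani+Eriksen, Shift 4→Farahani, Shift 5→Farahani+Leclerc.
Loads: Farahani 3, Leclerc 2, Eriksen 3 — all ≤ 3.

3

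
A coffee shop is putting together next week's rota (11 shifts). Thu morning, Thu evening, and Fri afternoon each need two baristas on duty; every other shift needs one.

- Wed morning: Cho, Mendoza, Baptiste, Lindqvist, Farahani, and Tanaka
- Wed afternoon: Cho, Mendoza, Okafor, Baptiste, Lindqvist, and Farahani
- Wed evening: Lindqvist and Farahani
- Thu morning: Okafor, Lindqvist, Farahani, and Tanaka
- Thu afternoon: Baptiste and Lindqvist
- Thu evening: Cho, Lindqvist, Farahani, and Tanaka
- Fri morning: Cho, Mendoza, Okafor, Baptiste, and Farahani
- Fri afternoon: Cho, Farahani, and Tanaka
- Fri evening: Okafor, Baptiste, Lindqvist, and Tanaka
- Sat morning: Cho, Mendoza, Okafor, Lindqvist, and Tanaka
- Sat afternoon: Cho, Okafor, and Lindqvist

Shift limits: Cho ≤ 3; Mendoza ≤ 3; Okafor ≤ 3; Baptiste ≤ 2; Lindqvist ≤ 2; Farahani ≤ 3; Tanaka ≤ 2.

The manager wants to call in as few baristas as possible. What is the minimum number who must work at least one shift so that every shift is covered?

14 slots to fill and no one can take more than 3, so at least ⌈14/3⌉ = 5 baristas are needed.
Cho, Mendoza, Okafor, Lindqvist, and Farahani alone can cover everything: Wed morning→Mendoza, Wed afternoon→Okafor, Wed evening→Lindqvist, Thu morning→Okafor+Farahani, Thu afternoon→Lindqvist, Thu evening→Cho+Farahani, Fri morning→Mendoza, Fri afternoon→Cho+Farahani, Fri evening→Okafor, Sat morning→Mendoza, Sat afternoon→Cho.

5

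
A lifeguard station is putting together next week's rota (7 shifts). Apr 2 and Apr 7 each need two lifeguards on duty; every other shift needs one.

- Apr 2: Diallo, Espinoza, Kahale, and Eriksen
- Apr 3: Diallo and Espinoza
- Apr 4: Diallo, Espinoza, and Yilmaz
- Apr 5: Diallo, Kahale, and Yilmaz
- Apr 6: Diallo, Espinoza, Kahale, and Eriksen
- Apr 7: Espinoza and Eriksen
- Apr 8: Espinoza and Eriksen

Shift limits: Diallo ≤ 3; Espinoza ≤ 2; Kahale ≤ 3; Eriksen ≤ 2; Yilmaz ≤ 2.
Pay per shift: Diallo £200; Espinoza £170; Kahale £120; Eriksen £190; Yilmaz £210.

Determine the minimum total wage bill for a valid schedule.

Apr 7 can only be covered by Espinoza and Eriksen, so that assignment is forced.
Picking the cheapest available lifeguard for each shift independently would cost £1400, but that ignores the shift limits.
An optimal schedule: Apr 2→Kahale+Diallo, Apr 3→Espinoza, Apr 4→Diallo, Apr 5→Kahale, Apr 6→Kahale, Apr 7→Espinoza+Eriksen, Apr 8→Eriksen.
Total: 120 + 200 + 170 + 200 + 120 + 120 + 170 + 190 + 190 = £1480.

£1480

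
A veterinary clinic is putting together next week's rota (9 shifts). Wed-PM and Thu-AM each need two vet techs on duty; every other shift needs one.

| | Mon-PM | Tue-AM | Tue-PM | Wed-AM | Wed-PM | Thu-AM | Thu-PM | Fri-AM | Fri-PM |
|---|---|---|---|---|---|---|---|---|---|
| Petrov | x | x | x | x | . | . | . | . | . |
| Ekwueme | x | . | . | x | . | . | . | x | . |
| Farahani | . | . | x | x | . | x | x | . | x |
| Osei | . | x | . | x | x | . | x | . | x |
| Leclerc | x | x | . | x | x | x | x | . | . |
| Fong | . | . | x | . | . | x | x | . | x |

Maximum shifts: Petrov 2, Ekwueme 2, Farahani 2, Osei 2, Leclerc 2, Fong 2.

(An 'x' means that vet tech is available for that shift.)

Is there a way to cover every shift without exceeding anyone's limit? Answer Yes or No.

Yes

Wed-PM can only be covered by Osei and Leclerc, so that assignment is forced.
Fri-AM can only be covered by Ekwueme, so that assignment is forced.
One valid schedule: Mon-PM→Petrov, Tue-AM→Petrov, Tue-PM→Farahani, Wed-AM→Ekwueme, Wed-PM→Osei+Leclerc, Thu-AM→Farahani+Leclerc, Thu-PM→Fong, Fri-AM→Ekwueme, Fri-PM→Osei.
Loads: Petrov 2/2, Ekwueme 2/2, Farahani 2/2, Osei 2/2, Leclerc 2/2, Fong 1/2 — all within limits.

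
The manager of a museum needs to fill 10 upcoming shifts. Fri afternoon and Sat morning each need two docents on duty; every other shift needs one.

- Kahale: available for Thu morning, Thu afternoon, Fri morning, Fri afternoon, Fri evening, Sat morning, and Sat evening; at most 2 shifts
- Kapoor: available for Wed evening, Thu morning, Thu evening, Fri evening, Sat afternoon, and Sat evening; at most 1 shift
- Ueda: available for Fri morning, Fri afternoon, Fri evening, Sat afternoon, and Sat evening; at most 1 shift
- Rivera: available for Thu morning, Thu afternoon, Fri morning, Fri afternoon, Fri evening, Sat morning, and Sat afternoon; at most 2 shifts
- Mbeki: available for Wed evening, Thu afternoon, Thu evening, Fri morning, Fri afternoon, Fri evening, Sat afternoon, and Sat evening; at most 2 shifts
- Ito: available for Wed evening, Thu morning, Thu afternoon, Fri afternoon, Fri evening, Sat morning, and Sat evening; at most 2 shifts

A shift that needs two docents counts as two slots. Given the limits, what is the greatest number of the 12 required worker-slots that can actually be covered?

Total capacity across all docents is 2+1+1+2+2+2 = 10, and 12 slots are needed, so at most 10 can be filled.
An assignment achieving 10: Wed evening→Mbeki, Thu morning→Kahale, Thu afternoon→Rivera, Thu evening→Kapoor, Fri morning→Ueda, Fri afternoon→Ito, Sat morning→Kahale+Rivera, Sat afternoon→Mbeki, Sat evening→Ito.
Loads: Kahale 2/2, Kapoor 1/1, Ueda 1/1, Rivera 2/2, Mbeki 2/2, Ito 2/2.

10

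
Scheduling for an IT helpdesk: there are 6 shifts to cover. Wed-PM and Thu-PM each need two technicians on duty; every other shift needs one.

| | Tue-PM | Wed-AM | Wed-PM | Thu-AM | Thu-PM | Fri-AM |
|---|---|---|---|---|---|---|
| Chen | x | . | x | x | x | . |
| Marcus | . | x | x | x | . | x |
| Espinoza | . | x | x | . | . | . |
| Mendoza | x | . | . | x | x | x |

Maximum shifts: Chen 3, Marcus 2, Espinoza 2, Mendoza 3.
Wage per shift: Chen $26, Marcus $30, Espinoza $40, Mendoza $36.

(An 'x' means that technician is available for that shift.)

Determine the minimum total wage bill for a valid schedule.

Thu-PM can only be covered by Chen and Mendoza, so that assignment is forced.
Picking the cheapest available technician for each shift independently would cost $230, but that ignores the shift limits.
An optimal schedule: Tue-PM→Chen, Wed-AM→Marcus, Wed-PM→Chen+Marcus, Thu-AM→Mendoza, Thu-PM→Chen+Mendoza, Fri-AM→Mendoza.
Total: 26 + 30 + 26 + 30 + 36 + 26 + 36 + 36 = $246.

$246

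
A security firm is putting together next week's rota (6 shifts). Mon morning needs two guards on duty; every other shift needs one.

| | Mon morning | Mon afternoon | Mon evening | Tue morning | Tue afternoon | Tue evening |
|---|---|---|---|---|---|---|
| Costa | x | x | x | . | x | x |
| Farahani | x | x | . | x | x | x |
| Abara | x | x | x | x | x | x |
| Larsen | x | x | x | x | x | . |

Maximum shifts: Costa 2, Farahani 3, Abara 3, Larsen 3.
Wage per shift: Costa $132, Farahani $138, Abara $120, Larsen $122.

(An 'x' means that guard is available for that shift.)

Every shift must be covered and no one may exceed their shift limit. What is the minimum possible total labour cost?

Picking the cheapest available guard for each shift independently would cost $842, but that ignores the shift limits.
An optimal schedule: Mon morning→Larsen+Costa, Mon afternoon→Larsen, Mon evening→Abara, Tue morning→Abara, Tue afternoon→Larsen, Tue evening→Abara.
Total: 122 + 132 + 122 + 120 + 120 + 122 + 120 = $858.

$858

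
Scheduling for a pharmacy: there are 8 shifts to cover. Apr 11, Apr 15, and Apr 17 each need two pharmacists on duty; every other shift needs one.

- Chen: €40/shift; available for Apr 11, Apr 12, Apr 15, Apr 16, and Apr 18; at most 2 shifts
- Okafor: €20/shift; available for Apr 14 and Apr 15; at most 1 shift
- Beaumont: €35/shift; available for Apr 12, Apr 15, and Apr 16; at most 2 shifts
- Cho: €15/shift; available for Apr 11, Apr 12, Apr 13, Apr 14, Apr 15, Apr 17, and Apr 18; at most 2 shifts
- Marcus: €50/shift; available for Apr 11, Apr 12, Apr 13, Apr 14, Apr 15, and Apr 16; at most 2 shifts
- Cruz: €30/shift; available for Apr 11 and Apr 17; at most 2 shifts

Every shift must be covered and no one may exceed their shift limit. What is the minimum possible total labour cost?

€360

Apr 17 can only be covered by Cho and Cruz, so that assignment is forced.
Picking the cheapest available pharmacist for each shift independently would cost €220, but that ignores the shift limits.
An optimal schedule: Apr 11→Marcus+Cruz, Apr 12→Beaumont, Apr 13→Cho, Apr 14→Okafor, Apr 15→Beaumont+Marcus, Apr 16→Chen, Apr 17→Cho+Cruz, Apr 18→Chen.
Total: 50 + 30 + 35 + 15 + 20 + 35 + 50 + 40 + 15 + 30 + 40 = €360.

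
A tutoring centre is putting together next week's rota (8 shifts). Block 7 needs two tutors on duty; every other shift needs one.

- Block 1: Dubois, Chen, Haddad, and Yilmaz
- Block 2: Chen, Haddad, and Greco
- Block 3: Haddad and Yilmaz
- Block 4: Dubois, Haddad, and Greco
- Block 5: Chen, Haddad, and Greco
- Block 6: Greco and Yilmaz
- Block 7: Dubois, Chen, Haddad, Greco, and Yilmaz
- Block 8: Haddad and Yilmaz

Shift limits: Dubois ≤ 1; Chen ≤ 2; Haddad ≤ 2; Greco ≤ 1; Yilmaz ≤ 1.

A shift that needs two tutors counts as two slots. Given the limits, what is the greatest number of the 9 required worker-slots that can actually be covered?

Total capacity across all tutors is 1+2+2+1+1 = 7, and 9 slots are needed, so at most 7 can be filled.
An assignment achieving 7: Block 1→Yilmaz, Block 2→Chen, Block 3→Haddad, Block 4→Dubois, Block 5→Chen, Block 6→Greco, Block 8→Haddad.
Loads: Dubois 1/1, Chen 2/2, Haddad 2/2, Greco 1/1, Yilmaz 1/1.

7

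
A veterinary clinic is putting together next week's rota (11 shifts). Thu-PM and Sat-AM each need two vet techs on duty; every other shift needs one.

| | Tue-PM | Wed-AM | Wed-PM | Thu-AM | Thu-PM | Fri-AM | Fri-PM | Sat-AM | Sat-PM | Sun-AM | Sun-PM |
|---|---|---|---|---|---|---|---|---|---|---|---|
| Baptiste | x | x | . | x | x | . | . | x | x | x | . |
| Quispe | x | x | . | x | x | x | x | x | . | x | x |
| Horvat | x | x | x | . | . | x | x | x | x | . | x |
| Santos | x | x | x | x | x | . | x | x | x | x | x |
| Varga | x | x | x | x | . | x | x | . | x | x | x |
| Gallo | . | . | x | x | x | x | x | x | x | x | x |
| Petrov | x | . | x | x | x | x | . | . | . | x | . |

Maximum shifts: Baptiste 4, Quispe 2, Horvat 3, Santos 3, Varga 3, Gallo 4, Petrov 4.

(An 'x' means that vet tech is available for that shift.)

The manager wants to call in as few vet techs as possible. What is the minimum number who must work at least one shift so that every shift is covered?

4

13 slots to fill and no one can take more than 4, so at least ⌈13/4⌉ = 4 vet techs are needed.
Baptiste, Quispe, Horvat, and Gallo alone can cover everything: Tue-PM→Baptiste, Wed-AM→Baptiste, Wed-PM→Horvat, Thu-AM→Baptiste, Thu-PM→Baptiste+Quispe, Fri-AM→Quispe, Fri-PM→Horvat, Sat-AM→Horvat+Gallo, Sat-PM→Gallo, Sun-AM→Gallo, Sun-PM→Gallo.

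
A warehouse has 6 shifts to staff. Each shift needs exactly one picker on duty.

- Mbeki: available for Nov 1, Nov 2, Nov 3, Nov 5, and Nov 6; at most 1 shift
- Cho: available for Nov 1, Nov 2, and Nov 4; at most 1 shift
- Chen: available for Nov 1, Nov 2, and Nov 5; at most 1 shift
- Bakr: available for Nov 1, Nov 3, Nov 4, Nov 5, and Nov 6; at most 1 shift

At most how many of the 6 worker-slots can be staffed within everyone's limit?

Total capacity across all pickers is 1+1+1+1 = 4, and 6 slots are needed, so at most 4 can be filled.
An assignment achieving 4: Nov 2→Chen, Nov 3→Mbeki, Nov 4→Cho, Nov 6→Bakr.
Loads: Mbeki 1/1, Cho 1/1, Chen 1/1, Bakr 1/1.

4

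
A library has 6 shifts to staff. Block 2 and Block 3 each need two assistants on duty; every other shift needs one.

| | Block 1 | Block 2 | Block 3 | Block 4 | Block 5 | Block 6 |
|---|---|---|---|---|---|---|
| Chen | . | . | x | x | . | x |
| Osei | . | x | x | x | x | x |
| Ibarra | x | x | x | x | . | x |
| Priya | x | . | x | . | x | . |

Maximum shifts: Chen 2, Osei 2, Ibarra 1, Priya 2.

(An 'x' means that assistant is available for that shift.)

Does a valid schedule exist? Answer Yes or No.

Total capacity is 2+2+1+2 = 7 but 8 worker-slots are needed — infeasible.

No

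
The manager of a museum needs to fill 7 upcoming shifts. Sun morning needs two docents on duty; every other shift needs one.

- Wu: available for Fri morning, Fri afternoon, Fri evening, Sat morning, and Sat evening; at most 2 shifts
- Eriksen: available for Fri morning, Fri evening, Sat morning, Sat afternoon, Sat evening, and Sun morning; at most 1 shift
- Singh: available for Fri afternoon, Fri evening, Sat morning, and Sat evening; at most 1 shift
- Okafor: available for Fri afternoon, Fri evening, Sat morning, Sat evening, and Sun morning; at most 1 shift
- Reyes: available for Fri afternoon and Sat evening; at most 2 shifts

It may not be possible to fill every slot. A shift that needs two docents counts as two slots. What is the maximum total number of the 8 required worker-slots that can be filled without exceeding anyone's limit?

Total capacity across all docents is 2+1+1+1+2 = 7, and 8 slots are needed, so at most 7 can be filled.
An assignment achieving 7: Fri morning→Wu, Fri afternoon→Reyes, Fri evening→Wu, Sat morning→Singh, Sat afternoon→Eriksen, Sat evening→Reyes, Sun morning→Okafor.
Loads: Wu 2/2, Eriksen 1/1, Singh 1/1, Okafor 1/1, Reyes 2/2.

7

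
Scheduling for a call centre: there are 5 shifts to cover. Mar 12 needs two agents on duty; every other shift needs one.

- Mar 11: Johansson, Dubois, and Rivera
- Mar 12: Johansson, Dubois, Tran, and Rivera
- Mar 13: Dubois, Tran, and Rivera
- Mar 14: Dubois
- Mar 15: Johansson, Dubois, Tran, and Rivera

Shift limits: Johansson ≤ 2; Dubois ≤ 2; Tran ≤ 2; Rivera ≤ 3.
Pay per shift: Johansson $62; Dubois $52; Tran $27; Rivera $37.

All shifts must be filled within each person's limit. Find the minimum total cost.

Mar 14 can only be covered by Dubois, so that assignment is forced.
Picking the cheapest available agent for each shift independently would cost $207, but that ignores the shift limits.
An optimal schedule: Mar 11→Rivera, Mar 12→Tran+Rivera, Mar 13→Tran, Mar 14→Dubois, Mar 15→Rivera.
Total: 37 + 27 + 37 + 27 + 52 + 37 = $217.

$217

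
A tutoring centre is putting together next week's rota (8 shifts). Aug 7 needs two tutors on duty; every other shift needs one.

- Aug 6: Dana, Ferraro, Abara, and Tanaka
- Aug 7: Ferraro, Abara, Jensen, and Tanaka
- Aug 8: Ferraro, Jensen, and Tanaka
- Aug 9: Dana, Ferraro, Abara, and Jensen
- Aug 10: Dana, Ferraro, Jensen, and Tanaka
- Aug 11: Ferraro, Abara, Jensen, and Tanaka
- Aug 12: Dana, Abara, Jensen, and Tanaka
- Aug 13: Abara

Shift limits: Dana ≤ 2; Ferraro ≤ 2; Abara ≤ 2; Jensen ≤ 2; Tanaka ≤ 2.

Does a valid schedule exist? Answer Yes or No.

Aug 13 can only be covered by Abara, so that assignment is forced.
One valid schedule: Aug 6→Dana, Aug 7→Jensen+Tanaka, Aug 8→Ferraro, Aug 9→Dana, Aug 10→Ferraro, Aug 11→Abara, Aug 12→Jensen, Aug 13→Abara.
Loads: Dana 2/2, Ferraro 2/2, Abara 2/2, Jensen 2/2, Tanaka 1/2 — all within limits.

Yes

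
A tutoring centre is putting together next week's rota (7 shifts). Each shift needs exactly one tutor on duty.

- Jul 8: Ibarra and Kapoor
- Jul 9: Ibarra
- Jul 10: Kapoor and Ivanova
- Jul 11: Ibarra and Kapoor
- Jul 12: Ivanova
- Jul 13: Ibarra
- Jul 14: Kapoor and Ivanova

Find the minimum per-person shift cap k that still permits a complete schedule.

With 3 tutors and 7 worker-slots to fill, someone must work at least ⌈7/3⌉ = 3 shifts, so k ≥ 3.
k = 3 works: Jul 8→Ibarra, Jul 9→Ibarra, Jul 10→Kapoor, Jul 11→Kapoor, Jul 12→Ivanova, Jul 13→Ibarra, Jul 14→Kapoor.
Loads: Ibarra 3, Kapoor 3, Ivanova 1 — all ≤ 3.

3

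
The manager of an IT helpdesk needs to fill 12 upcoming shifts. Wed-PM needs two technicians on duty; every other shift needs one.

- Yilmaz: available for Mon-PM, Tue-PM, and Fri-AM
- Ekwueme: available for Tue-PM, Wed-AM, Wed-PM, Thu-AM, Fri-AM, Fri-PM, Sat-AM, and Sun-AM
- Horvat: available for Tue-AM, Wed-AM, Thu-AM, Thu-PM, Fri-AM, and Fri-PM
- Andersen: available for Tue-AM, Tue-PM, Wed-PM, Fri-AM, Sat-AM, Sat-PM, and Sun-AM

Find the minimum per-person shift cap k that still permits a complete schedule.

4

With 4 technicians and 13 worker-slots to fill, someone must work at least ⌈13/4⌉ = 4 shifts, so k ≥ 4.
k = 4 works: Mon-PM→Yilmaz, Tue-AM→Horvat, Tue-PM→Yilmaz, Wed-AM→Ekwueme, Wed-PM→Ekwueme+Andersen, Thu-AM→Ekwueme, Thu-PM→Horvat, Fri-AM→Yilmaz, Fri-PM→Ekwueme, Sat-AM→Andersen, Sat-PM→Andersen, Sun-AM→Andersen.
Loads: Yilmaz 3, Ekwueme 4, Horvat 2, Andersen 4 — all ≤ 4.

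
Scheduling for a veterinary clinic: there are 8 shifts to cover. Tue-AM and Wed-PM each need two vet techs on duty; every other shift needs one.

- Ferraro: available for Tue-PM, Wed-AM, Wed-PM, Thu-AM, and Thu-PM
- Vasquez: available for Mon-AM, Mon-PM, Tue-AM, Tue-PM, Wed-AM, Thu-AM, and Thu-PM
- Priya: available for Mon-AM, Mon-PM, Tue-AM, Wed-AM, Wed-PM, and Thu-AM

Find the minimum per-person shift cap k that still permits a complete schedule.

4

With 3 vet techs and 10 worker-slots to fill, someone must work at least ⌈10/3⌉ = 4 shifts, so k ≥ 4.
k = 4 works: Mon-AM→Vasquez, Mon-PM→Vasquez, Tue-AM→Vasquez+Priya, Tue-PM→Ferraro, Wed-AM→Ferraro, Wed-PM→Ferraro+Priya, Thu-AM→Vasquez, Thu-PM→Ferraro.
Loads: Ferraro 4, Vasquez 4, Priya 2 — all ≤ 4.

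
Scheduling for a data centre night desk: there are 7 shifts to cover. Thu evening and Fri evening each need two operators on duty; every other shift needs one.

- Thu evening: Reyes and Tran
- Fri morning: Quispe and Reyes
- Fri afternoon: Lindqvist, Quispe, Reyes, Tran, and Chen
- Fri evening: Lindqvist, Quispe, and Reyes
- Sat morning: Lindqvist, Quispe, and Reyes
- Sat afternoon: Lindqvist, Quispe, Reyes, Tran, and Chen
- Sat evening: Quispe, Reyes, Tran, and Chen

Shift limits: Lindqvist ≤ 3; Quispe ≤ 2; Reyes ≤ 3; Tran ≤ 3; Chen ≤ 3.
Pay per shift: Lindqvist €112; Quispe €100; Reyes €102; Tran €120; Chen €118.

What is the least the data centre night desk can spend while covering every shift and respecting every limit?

Thu evening can only be covered by Reyes and Tran, so that assignment is forced.
Picking the cheapest available operator for each shift independently would cost €924, but that ignores the shift limits.
An optimal schedule: Thu evening→Reyes+Tran, Fri morning→Quispe, Fri afternoon→Lindqvist, Fri evening→Lindqvist+Quispe, Sat morning→Lindqvist, Sat afternoon→Reyes, Sat evening→Reyes.
Total: 102 + 120 + 100 + 112 + 112 + 100 + 112 + 102 + 102 = €962.

€962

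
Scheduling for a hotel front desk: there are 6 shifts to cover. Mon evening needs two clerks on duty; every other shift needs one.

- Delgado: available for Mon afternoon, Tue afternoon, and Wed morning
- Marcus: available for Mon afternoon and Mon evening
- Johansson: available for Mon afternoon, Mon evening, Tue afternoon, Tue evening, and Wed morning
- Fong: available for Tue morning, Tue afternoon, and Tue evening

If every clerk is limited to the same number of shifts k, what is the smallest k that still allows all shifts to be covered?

With 4 clerks and 7 worker-slots to fill, someone must work at least ⌈7/4⌉ = 2 shifts, so k ≥ 2.
k = 2 works: Mon afternoon→Delgado, Mon evening→Marcus+Johansson, Tue morning→Fong, Tue afternoon→Fong, Tue evening→Johansson, Wed morning→Delgado.
Loads: Delgado 2, Marcus 1, Johansson 2, Fong 2 — all ≤ 2.

2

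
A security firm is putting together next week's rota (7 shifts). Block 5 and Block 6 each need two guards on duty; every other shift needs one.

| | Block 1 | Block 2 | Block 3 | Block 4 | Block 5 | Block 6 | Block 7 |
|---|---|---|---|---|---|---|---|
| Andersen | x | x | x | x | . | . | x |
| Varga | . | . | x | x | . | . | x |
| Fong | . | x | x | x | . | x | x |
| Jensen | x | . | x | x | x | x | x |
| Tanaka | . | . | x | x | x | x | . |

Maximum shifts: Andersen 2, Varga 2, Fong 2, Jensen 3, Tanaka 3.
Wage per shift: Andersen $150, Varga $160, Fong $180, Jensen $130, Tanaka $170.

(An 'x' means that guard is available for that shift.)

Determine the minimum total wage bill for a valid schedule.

Block 5 can only be covered by Jensen and Tanaka, so that assignment is forced.
Picking the cheapest available guard for each shift independently would cost $1270, but that ignores the shift limits.
An optimal schedule: Block 1→Jensen, Block 2→Andersen, Block 3→Varga, Block 4→Varga, Block 5→Jensen+Tanaka, Block 6→Jensen+Tanaka, Block 7→Andersen.
Total: 130 + 150 + 160 + 160 + 130 + 170 + 130 + 170 + 150 = $1350.

$1350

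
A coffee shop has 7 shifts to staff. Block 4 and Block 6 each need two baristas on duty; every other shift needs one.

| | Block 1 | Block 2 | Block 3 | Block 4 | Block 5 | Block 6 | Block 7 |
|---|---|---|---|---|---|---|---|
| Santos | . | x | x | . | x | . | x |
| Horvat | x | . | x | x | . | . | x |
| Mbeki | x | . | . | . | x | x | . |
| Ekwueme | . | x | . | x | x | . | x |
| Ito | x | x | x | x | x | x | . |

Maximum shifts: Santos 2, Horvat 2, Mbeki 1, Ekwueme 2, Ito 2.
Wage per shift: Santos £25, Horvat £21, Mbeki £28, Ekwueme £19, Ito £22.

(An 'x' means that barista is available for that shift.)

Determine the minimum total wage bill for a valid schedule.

£202

Block 6 can only be covered by Mbeki and Ito, so that assignment is forced.
Picking the cheapest available barista for each shift independently would cost £189, but that ignores the shift limits.
An optimal schedule: Block 1→Horvat, Block 2→Santos, Block 3→Santos, Block 4→Horvat+Ekwueme, Block 5→Ito, Block 6→Mbeki+Ito, Block 7→Ekwueme.
Total: 21 + 25 + 25 + 21 + 19 + 22 + 28 + 22 + 19 = £202.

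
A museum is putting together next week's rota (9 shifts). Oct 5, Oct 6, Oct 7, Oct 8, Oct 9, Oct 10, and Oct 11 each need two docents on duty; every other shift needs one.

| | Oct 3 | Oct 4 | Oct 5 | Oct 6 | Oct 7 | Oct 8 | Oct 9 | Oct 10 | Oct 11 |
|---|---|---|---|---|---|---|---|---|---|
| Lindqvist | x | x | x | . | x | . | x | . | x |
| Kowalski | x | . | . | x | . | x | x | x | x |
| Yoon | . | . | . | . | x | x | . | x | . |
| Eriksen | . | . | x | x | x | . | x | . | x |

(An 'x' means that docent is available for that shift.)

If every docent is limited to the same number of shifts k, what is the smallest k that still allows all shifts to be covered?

With 4 docents and 16 worker-slots to fill, someone must work at least ⌈16/4⌉ = 4 shifts, so k ≥ 4.
k = 4 is infeasible (exhaustive check).
k = 5 works: Oct 3→Lindqvist, Oct 4→Lindqvist, Oct 5→Lindqvist+Eriksen, Oct 6→Kowalski+Eriksen, Oct 7→Lindqvist+Yoon, Oct 8→Kowalski+Yoon, Oct 9→Lindqvist+Kowalski, Oct 10→Kowalski+Yoon, Oct 11→Kowalski+Eriksen.
Loads: Lindqvist 5, Kowalski 5, Yoon 3, Eriksen 3 — all ≤ 5.

5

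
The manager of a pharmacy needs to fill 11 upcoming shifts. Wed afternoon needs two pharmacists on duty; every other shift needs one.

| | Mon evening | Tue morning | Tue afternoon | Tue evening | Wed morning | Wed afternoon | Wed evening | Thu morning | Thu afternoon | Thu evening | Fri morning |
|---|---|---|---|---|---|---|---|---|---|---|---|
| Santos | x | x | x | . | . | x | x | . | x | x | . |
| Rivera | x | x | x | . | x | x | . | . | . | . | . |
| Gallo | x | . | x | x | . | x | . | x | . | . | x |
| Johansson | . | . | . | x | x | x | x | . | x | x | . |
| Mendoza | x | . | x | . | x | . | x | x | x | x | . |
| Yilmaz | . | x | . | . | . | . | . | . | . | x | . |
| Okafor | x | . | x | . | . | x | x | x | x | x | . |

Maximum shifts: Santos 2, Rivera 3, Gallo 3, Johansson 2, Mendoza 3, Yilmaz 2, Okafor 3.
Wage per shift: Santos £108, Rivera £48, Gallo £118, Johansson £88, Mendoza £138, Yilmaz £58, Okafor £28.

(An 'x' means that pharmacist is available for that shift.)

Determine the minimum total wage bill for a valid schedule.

£746

Fri morning can only be covered by Gallo, so that assignment is forced.
Picking the cheapest available pharmacist for each shift independently would cost £546, but that ignores the shift limits.
An optimal schedule: Mon evening→Rivera, Tue morning→Yilmaz, Tue afternoon→Rivera, Tue evening→Johansson, Wed morning→Rivera, Wed afternoon→Johansson+Santos, Wed evening→Okafor, Thu morning→Okafor, Thu afternoon→Okafor, Thu evening→Yilmaz, Fri morning→Gallo.
Total: 48 + 58 + 48 + 88 + 48 + 88 + 108 + 28 + 28 + 28 + 58 + 118 = £746.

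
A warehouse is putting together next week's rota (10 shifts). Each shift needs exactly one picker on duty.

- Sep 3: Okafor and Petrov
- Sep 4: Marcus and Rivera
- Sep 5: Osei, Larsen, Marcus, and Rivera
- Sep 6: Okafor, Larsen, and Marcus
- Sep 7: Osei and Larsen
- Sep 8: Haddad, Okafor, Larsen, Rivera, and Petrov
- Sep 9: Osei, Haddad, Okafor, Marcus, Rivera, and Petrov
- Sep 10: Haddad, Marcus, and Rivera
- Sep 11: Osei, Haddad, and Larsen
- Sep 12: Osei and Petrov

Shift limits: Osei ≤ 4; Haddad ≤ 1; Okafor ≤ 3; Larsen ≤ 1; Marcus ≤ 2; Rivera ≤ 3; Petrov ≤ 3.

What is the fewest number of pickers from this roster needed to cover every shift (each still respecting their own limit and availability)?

10 slots to fill and no one can take more than 4, so at least ⌈10/4⌉ = 3 pickers are needed.
Osei, Okafor, and Rivera alone can cover everything: Sep 3→Okafor, Sep 4→Rivera, Sep 5→Osei, Sep 6→Okafor, Sep 7→Osei, Sep 8→Okafor, Sep 9→Rivera, Sep 10→Rivera, Sep 11→Osei, Sep 12→Osei.

3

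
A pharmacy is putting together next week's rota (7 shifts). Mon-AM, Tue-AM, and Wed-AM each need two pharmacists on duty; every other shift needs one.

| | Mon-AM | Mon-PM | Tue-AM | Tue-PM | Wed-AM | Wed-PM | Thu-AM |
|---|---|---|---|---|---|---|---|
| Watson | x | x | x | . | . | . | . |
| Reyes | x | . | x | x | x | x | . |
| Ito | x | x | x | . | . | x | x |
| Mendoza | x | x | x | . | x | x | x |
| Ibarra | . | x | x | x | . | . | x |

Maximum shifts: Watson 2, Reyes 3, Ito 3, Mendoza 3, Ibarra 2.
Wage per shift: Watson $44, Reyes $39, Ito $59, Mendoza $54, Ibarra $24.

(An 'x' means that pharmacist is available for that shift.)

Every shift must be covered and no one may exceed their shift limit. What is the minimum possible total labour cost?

$415

Wed-AM can only be covered by Reyes and Mendoza, so that assignment is forced.
Picking the cheapest available pharmacist for each shift independently would cost $350, but that ignores the shift limits.
An optimal schedule: Mon-AM→Reyes+Mendoza, Mon-PM→Watson, Tue-AM→Watson+Mendoza, Tue-PM→Ibarra, Wed-AM→Reyes+Mendoza, Wed-PM→Reyes, Thu-AM→Ibarra.
Total: 39 + 54 + 44 + 44 + 54 + 24 + 39 + 54 + 39 + 24 = $415.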